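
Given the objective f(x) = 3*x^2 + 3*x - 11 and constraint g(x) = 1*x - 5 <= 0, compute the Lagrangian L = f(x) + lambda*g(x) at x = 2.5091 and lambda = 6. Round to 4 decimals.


Step 1: Evaluate f(x).
f(2.5091) = 3*2.5091^2 + 3*2.5091 - 11 = 15.414
Step 2: Evaluate g(x).
g(2.5091) = 1*2.5091 - 5 = -2.4909
Step 3: Compute Lagrangian.
L = 15.414 + 6*-2.4909 = 0.4686


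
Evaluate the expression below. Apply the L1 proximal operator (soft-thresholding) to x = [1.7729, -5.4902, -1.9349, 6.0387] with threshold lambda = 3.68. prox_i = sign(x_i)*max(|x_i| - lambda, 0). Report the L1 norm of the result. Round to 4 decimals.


Soft-thresholding with lambda = 3.68:
prox(1.7729) = sign(1.7729)*max(|1.7729| - 3.68, 0) = 0.0
prox(-5.4902) = sign(-5.4902)*max(|-5.4902| - 3.68, 0) = -1.8102
prox(-1.9349) = sign(-1.9349)*max(|-1.9349| - 3.68, 0) = 0.0
prox(6.0387) = sign(6.0387)*max(|6.0387| - 3.68, 0) = 2.3587
prox(x) = [0.0, -1.8102, 0.0, 2.3587]
||prox(x)||_1 = 0.0 + 1.8102 + 0.0 + 2.3587 = 4.1689


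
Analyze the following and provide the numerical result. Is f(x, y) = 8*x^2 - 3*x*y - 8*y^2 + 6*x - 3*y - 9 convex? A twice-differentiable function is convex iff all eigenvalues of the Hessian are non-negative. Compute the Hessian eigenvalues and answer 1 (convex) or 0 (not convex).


The Hessian of f(x,y) = 8*x^2 - 3*x*y - 8*y^2 + 6*x - 3*y - 9 is:
H = [[16, -3], [-3, -16]]
Trace = 16 - 16 = 0
Determinant = 16*-16 - (-3)^2 = -265
Discriminant = (0)^2 - 4*-265 = 1060.0
Eigenvalues: lambda_1 = -16.2788, lambda_2 = 16.2788
The function is not convex.

0


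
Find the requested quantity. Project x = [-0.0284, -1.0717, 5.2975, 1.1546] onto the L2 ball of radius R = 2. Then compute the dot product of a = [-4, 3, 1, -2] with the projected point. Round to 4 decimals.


Step 1: Compute ||x|| (intermediates to 6 decimals).
||x|| = sqrt((-0.0284)^2 + (-1.0717)^2 + 5.2975^2 + 1.1546^2) = 5.52684
Step 2: Project.
Since ||x|| > R, scale = R/||x|| = 2/5.52684 = 0.36187, proj(x) = scale * x
proj(x) = [-0.010277, -0.387816, 1.917006, 0.417815]
Step 3: Dot product.
a^T * proj(x) = -4*(-0.010277) + 3*(-0.387816) + 1*1.917006 - 2*0.417815 = -0.041


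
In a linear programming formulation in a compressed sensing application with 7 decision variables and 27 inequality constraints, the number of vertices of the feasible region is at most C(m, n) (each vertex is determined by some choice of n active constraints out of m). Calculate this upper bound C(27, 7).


Each vertex corresponds to some choice of n active constraints out of m, so the number of vertices is at most C(m, n) = m! / (n!(m-n)!).
m = 27, n = 7
Numerator: 27 * 26 * 25 * 24 * 23 * 22 * 21
Denominator: 7! = 5040
C(27, 7) = 888030


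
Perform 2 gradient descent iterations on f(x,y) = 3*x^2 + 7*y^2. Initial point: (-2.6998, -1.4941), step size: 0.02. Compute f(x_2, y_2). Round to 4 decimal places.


Gradient descent on f(x,y) = 3*x^2 + 7*y^2.
Starting point: (-2.6998, -1.4941), alpha = 0.02
Step 1: grad_x = 2*3*-2.6998 = -16.1988, grad_y = 2*7*-1.4941 = -20.9174
  x_1 = -2.6998 - 0.02*-16.1988 = -2.3758
  y_1 = -1.4941 - 0.02*-20.9174 = -1.0758
Step 2: grad_x = 2*3*-2.3758 = -14.2549, grad_y = 2*7*-1.0758 = -15.0605
  x_2 = -2.3758 - 0.02*-14.2549 = -2.0907
  y_2 = -1.0758 - 0.02*-15.0605 = -0.7745
f(-2.0907, -0.7745) = 3*(-2.0907)^2 + 7*(-0.7745)^2 = 17.3128


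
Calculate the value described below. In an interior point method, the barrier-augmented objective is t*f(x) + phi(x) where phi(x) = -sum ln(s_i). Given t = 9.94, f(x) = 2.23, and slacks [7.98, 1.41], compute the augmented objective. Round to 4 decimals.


Step 1: Compute log-barrier.
ln values: [2.0769, 0.3436]
phi = -(2.0769 + 0.3436) = -2.4205
Step 2: Compute augmented objective.
t*f(x) = 9.94*2.23 = 22.1662
Total = 22.1662 - 2.4205 = 19.7457


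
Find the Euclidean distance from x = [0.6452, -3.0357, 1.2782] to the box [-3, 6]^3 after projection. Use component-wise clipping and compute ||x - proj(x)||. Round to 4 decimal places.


Project each component onto [-3, 6].
clip(0.6452) = 0.6452, clip(-3.0357) = -3.0, clip(1.2782) = 1.2782
Projection = [0.6452, -3.0, 1.2782]
Squared diffs: [0.0, 0.0013, 0.0]
Distance = sqrt(0.0013) = 0.0357


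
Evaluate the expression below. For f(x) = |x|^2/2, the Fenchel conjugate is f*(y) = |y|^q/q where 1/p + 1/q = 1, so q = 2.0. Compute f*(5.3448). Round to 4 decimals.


The conjugate exponent q satisfies 1/p + 1/q = 1.
p = 2, so q = 2/(2 - 1) = 2.0
|y|^q = 5.3448^2.0 = 28.5669
f*(5.3448) = 28.5669 / 2.0 = 14.2834


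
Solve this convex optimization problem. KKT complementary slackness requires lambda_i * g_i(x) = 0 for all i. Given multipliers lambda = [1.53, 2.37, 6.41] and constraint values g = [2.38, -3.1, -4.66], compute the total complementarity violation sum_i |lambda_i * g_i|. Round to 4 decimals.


KKT complementary slackness check:
lambda_1 * g_1 = 1.53 * 2.38 = 3.6414
lambda_2 * g_2 = 2.37 * -3.1 = -7.347
lambda_3 * g_3 = 6.41 * -4.66 = -29.8706
Total violation = 3.6414 + 7.347 + 29.8706 = 40.859


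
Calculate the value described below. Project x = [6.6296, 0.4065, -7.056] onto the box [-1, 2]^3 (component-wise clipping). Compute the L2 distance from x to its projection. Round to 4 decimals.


Project each component onto [-1, 2].
clip(6.6296) = 2.0, clip(0.4065) = 0.4065, clip(-7.056) = -1.0
Projection = [2.0, 0.4065, -1.0]
Squared diffs: [21.4332, 0.0, 36.6751]
Distance = sqrt(58.1083) = 7.6229


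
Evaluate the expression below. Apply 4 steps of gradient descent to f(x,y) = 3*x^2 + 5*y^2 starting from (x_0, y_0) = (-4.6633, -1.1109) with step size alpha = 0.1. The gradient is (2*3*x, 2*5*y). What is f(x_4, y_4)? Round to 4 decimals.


Gradient descent on f(x,y) = 3*x^2 + 5*y^2.
Starting point: (-4.6633, -1.1109), alpha = 0.1
Step 1: grad_x = 2*3*-4.6633 = -27.9798, grad_y = 2*5*-1.1109 = -11.109
  x_1 = -4.6633 - 0.1*-27.9798 = -1.8653
  y_1 = -1.1109 - 0.1*-11.109 = 0.0
Step 2: grad_x = 2*3*-1.8653 = -11.1919, grad_y = 2*5*0.0 = 0.0
  x_2 = -1.8653 - 0.1*-11.1919 = -0.7461
  y_2 = 0.0 - 0.1*0.0 = 0.0
Step 3: grad_x = 2*3*-0.7461 = -4.4768, grad_y = 2*5*0.0 = 0.0
  x_3 = -0.7461 - 0.1*-4.4768 = -0.2985
  y_3 = 0.0 - 0.1*0.0 = 0.0
Step 4: grad_x = 2*3*-0.2985 = -1.7907, grad_y = 2*5*0.0 = 0.0
  x_4 = -0.2985 - 0.1*-1.7907 = -0.1194
  y_4 = 0.0 - 0.1*0.0 = 0.0
f(-0.1194, 0.0) = 3*(-0.1194)^2 + 5*0.0^2 = 0.0428


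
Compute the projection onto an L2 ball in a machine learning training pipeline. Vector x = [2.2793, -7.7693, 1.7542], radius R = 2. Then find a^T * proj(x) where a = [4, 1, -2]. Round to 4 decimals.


Step 1: Compute ||x|| (intermediates to 6 decimals).
||x|| = sqrt(2.2793^2 + (-7.7693)^2 + 1.7542^2) = 8.284591
Step 2: Project.
Since ||x|| > R, scale = R/||x|| = 2/8.284591 = 0.241412, proj(x) = scale * x
proj(x) = [0.55025, -1.875602, 0.423485]
Step 3: Dot product.
a^T * proj(x) = 4*0.55025 + 1*(-1.875602) - 2*0.423485 = -0.5216


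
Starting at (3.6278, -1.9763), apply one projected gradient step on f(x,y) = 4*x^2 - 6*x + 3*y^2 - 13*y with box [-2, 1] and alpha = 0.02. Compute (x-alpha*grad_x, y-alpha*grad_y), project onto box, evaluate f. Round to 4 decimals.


Step 1: Compute gradient at (3.6278, -1.9763).
grad_x = 2*4*3.6278 - 6 = 23.0224
grad_y = 2*3*-1.9763 - 13 = -24.8578
Step 2: Gradient step.
x_raw = 3.6278 - 0.02*23.0224 = 3.1674
y_raw = -1.9763 - 0.02*-24.8578 = -1.4791
Step 3: Project onto [-2, 1].
x_proj = clip(3.1674) = 1.0
y_proj = clip(-1.4791) = -1.4791
Step 4: Evaluate f.
f(1.0, -1.4791) = 23.7925


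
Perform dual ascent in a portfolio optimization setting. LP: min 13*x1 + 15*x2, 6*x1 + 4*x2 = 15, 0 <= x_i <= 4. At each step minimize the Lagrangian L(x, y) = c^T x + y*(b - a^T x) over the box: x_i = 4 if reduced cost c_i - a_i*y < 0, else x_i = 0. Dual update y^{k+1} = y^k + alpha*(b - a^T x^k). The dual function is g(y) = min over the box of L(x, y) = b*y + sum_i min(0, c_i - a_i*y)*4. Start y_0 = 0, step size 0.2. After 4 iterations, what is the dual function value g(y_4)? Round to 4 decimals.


Dual ascent for LP: min 13*x1 + 15*x2, 6*x1 + 4*x2 = 15, 0 <= x_i <= 4
Step 1: y^k = 0.0, reduced costs: (13.0, 15.0)
  x^k = (0.0, 0.0), subgradient = b - a^T x = 15.0
  y^{k+1} = 0.0 + 0.2*15.0 = 3.0
Step 2: y^k = 3.0, reduced costs: (-5.0, 3.0)
  x^k = (4.0, 0.0), subgradient = b - a^T x = -9.0
  y^{k+1} = 3.0 + 0.2*-9.0 = 1.2
Step 3: y^k = 1.2, reduced costs: (5.8, 10.2)
  x^k = (0.0, 0.0), subgradient = b - a^T x = 15.0
  y^{k+1} = 1.2 + 0.2*15.0 = 4.2
Step 4: y^k = 4.2, reduced costs: (-12.2, -1.8)
  x^k = (4.0, 4.0), subgradient = b - a^T x = -25.0
  y^{k+1} = 4.2 + 0.2*-25.0 = -0.8
Dual objective at y_4 = -0.8: reduced costs (17.8, 18.2), box minimizer x = (0.0, 0.0)
g(y_4) = b*y + (c1 - a1*y)*x1 + (c2 - a2*y)*x2 = 15*(-0.8) + 17.8*0.0 + 18.2*0.0 = -12.0 + 0.0 + 0.0 = -12.0


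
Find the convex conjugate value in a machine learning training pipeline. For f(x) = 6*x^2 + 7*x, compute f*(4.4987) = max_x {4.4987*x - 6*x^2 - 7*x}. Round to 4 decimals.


f*(y) = sup_x {y*x - a*x^2 - b*x} = sup_x {(y-b)*x - a*x^2}
FOC: (y - b) - 2a*x = 0 => x* = (y - b)/(2a)
x* = (4.4987 - 7)/(2*6) = -0.2084
f*(4.4987) = (y-b)^2/(4a) = (4.4987 - 7)^2/(4*6)
= 6.2565/24 = 0.2607


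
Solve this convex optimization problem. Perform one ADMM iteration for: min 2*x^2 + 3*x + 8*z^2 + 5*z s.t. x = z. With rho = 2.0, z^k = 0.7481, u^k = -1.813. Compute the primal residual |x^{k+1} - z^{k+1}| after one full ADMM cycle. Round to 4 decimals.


ADMM iteration with rho = 2.0, z^k = 0.7481, u^k = -1.813
Step 1: x-update.
Minimize 2*x^2 + 3*x + (2.0/2)*(x - 0.7481 - 1.813)^2
FOC: (2*2 + 2.0)*x = -3 + 2.0*(0.7481 + 1.813)
x^{k+1} = 0.3537
Step 2: z-update.
Minimize 8*z^2 + 5*z + (2.0/2)*(0.3537 - z - 1.813)^2
FOC: (2*8 + 2.0)*z = -5 + 2.0*(0.3537 - 1.813)
z^{k+1} = -0.4399
Step 3: u-update.
u^{k+1} = -1.813 + 0.3537 + 0.4399 = -1.0194
Step 4: Primal residual = |0.3537 + 0.4399| = 0.7936


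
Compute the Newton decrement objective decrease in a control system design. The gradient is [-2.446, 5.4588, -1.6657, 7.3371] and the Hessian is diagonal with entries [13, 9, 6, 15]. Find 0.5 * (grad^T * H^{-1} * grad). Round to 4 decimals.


Step 1: H is diagonal, so H^(-1) * g = [-0.1882, 0.6065, -0.2776, 0.4891].
Step 2: g^T H^(-1) g = sum_i g_i^2 / H_ii
  = (-2.446)^2/13 + (5.4588)^2/9 + (-1.6657)^2/6 + (7.3371)^2/15
  = 0.4602 + 3.3109 + 0.4624 + 3.5889 = 7.8225
Step 3: Objective decrease = 0.5 * g^T H^(-1) g = 3.9112


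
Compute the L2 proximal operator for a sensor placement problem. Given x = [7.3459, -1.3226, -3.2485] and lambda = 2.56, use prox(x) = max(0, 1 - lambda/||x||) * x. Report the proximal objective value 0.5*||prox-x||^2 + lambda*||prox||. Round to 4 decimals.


Step 1: Compute ||x||.
||x|| = 8.1403
Step 2: Compute scaling factor.
scale = max(0, 1 - 2.56/8.1403) = 0.6855
Step 3: prox(x) = [5.0357, -0.9067, -2.2269]
||prox(x)|| = 5.5803
Step 4: Proximal objective.
0.5*||prox-x||^2 = 3.2768
lambda*||prox|| = 14.2856
Total = 17.5623


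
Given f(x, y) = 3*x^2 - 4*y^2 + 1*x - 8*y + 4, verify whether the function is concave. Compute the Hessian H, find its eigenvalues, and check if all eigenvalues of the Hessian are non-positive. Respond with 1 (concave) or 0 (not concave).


The Hessian of f(x,y) = 3*x^2 - 4*y^2 + 1*x - 8*y + 4 is:
H = [[6, 0], [0, -8]]
Trace = 6 - 8 = -2
Determinant = 6*-8 - (0)^2 = -48
Discriminant = (-2)^2 - 4*-48 = 196.0
Eigenvalues: lambda_1 = -8.0, lambda_2 = 6.0
The function is not concave.

0


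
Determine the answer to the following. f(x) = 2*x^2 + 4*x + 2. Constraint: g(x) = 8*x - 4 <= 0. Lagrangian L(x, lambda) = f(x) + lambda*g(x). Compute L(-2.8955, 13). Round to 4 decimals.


Step 1: Evaluate f(x).
f(-2.8955) = 2*(-2.8955)^2 + 4*(-2.8955) + 2 = 7.1858
Step 2: Evaluate g(x).
g(-2.8955) = 8*-2.8955 - 4 = -27.164
Step 3: Compute Lagrangian.
L = 7.1858 + 13*-27.164 = -345.9462


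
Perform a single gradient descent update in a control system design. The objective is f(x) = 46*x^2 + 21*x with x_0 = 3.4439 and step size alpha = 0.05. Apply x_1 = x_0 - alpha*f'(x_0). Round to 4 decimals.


We compute the gradient at x_0 and apply the update.
f'(x) = 92*x + 21
f'(3.4439) = 92*3.4439 + 21 = 337.8388
x_1 = 3.4439 - 0.05*337.8388 = -13.448


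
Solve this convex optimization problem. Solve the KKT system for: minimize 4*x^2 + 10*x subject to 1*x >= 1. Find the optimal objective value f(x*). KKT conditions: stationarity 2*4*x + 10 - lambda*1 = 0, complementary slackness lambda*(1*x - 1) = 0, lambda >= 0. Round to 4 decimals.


Step 1: Try lambda = 0 (constraint inactive).
x_unc = -10/(2*4) = -1.25
Check: 1*-1.25 = -1.25 < 1 -- violated!
Step 2: Constraint must be active: 1*x = 1
x* = 1/1 = 1.0
lambda = (2*4*1.0 + 10)/1 = 18.0
Step 3: Compute optimal value.
f(x*) = 4*1.0^2 + 10*1.0 = 14.0


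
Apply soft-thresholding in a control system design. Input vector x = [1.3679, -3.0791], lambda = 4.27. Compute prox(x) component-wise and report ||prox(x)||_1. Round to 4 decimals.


Soft-thresholding with lambda = 4.27:
prox(1.3679) = sign(1.3679)*max(|1.3679| - 4.27, 0) = 0.0
prox(-3.0791) = sign(-3.0791)*max(|-3.0791| - 4.27, 0) = 0.0
prox(x) = [0.0, 0.0]
||prox(x)||_1 = 0.0 + 0.0 = 0.0


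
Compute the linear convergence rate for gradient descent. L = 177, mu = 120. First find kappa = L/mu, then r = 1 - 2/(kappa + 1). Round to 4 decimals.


Step 1: Compute the condition number.
kappa = L/mu = 177/120 = 1.475
Step 2: Compute the convergence rate.
r = 1 - 2/(kappa + 1) = 1 - 2*mu/(L + mu) = (L - mu)/(L + mu) = 57/297 = 0.1919


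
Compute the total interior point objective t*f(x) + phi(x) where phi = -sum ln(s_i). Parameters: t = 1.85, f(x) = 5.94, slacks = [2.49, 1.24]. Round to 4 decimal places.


Step 1: Compute log-barrier.
ln values: [0.9123, 0.2151]
phi = -(0.9123 + 0.2151) = -1.1274
Step 2: Compute augmented objective.
t*f(x) = 1.85*5.94 = 10.989
Total = 10.989 - 1.1274 = 9.8616


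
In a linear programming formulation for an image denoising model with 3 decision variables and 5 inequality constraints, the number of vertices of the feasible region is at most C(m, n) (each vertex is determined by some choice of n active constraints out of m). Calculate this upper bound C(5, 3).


Each vertex corresponds to some choice of n active constraints out of m, so the number of vertices is at most C(m, n) = m! / (n!(m-n)!).
m = 5, n = 3
Numerator: 5 * 4 * 3
Denominator: 3! = 6
C(5, 3) = 10


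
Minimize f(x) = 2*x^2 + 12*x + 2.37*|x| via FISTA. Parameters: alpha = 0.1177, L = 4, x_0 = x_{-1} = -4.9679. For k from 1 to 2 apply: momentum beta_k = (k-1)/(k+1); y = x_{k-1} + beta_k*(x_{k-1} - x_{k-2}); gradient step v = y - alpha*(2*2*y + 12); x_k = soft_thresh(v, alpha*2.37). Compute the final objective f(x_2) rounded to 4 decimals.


FISTA on f(x) = 2*x^2 + 12*x + 2.37*|x|
L = 4, alpha = 0.1177
Iteration 1: beta = 0.0, y = -4.9679 + 0.0*(-4.9679 + 4.9679) = -4.9679
  grad(y) = -7.8716, v = y - alpha*grad = -4.0414
  prox(v) = soft_thresh(-4.0414, 0.2789) = -3.7625
Iteration 2: beta = 0.3333, y = -3.7625 + 0.3333*(-3.7625 + 4.9679) = -3.3607
  grad(y) = -1.4426, v = y - alpha*grad = -3.1909
  prox(v) = soft_thresh(-3.1909, 0.2789) = -2.9119
f(x_2) = 2*(-2.9119)^2 + 12*(-2.9119) + 2.37*|-2.9119| = -11.0833


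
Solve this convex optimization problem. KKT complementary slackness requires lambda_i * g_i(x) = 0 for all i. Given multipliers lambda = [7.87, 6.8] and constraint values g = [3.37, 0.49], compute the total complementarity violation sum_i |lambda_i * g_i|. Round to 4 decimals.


KKT complementary slackness check:
lambda_1 * g_1 = 7.87 * 3.37 = 26.5219
lambda_2 * g_2 = 6.8 * 0.49 = 3.332
Total violation = 26.5219 + 3.332 = 29.8539


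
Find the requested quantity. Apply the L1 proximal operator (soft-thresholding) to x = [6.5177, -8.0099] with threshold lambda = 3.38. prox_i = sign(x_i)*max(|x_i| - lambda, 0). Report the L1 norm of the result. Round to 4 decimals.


Soft-thresholding with lambda = 3.38:
prox(6.5177) = sign(6.5177)*max(|6.5177| - 3.38, 0) = 3.1377
prox(-8.0099) = sign(-8.0099)*max(|-8.0099| - 3.38, 0) = -4.6299
prox(x) = [3.1377, -4.6299]
||prox(x)||_1 = 3.1377 + 4.6299 = 7.7676


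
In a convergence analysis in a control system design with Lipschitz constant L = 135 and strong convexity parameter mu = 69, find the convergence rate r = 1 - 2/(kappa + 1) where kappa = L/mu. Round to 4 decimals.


Step 1: Compute the condition number.
kappa = L/mu = 135/69 = 1.9565
Step 2: Compute the convergence rate.
r = 1 - 2/(kappa + 1) = 1 - 2*mu/(L + mu) = (L - mu)/(L + mu) = 66/204 = 0.3235


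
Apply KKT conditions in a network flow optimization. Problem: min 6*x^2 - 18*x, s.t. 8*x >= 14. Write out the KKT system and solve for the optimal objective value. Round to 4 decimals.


Step 1: Try lambda = 0 (constraint inactive).
x_unc = 18/(2*6) = 1.5
Check: 8*1.5 = 12.0 < 14 -- violated!
Step 2: Constraint must be active: 8*x = 14
x* = 14/8 = 1.75
lambda = (2*6*1.75 - 18)/8 = 0.375
Step 3: Compute optimal value.
f(x*) = 6*1.75^2 - 18*1.75 = -13.125


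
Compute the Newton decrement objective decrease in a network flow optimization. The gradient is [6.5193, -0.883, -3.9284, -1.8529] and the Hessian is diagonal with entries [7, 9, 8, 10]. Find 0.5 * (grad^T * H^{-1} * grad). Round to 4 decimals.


Step 1: H is diagonal, so H^(-1) * g = [0.9313, -0.0981, -0.4911, -0.1853].
Step 2: g^T H^(-1) g = sum_i g_i^2 / H_ii
  = (6.5193)^2/7 + (-0.883)^2/9 + (-3.9284)^2/8 + (-1.8529)^2/10
  = 6.0716 + 0.0866 + 1.929 + 0.3433 = 8.4306
Step 3: Objective decrease = 0.5 * g^T H^(-1) g = 4.2153


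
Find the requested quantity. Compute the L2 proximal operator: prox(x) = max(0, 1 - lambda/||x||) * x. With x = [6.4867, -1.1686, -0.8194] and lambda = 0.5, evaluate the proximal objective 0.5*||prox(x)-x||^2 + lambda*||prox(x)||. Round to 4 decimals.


Step 1: Compute ||x||.
||x|| = 6.6419
Step 2: Compute scaling factor.
scale = max(0, 1 - 0.5/6.6419) = 0.9247
Step 3: prox(x) = [5.9984, -1.0806, -0.7577]
||prox(x)|| = 6.1419
Step 4: Proximal objective.
0.5*||prox-x||^2 = 0.125
lambda*||prox|| = 3.071
Total = 3.1959


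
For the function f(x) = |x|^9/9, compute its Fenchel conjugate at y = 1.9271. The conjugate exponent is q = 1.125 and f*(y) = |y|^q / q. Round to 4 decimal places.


The conjugate exponent q satisfies 1/p + 1/q = 1.
p = 9, so q = 9/(9 - 1) = 1.125
|y|^q = 1.9271^1.125 = 2.0918
f*(1.9271) = 2.0918 / 1.125 = 1.8594


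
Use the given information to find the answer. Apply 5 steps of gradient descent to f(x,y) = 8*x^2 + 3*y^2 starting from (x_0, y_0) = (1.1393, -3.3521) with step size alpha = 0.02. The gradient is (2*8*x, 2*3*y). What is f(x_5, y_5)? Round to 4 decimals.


Gradient descent on f(x,y) = 8*x^2 + 3*y^2.
Starting point: (1.1393, -3.3521), alpha = 0.02
Step 1: grad_x = 2*8*1.1393 = 18.2288, grad_y = 2*3*-3.3521 = -20.1126
  x_1 = 1.1393 - 0.02*18.2288 = 0.7747
  y_1 = -3.3521 - 0.02*-20.1126 = -2.9498
Step 2: grad_x = 2*8*0.7747 = 12.3956, grad_y = 2*3*-2.9498 = -17.6991
  x_2 = 0.7747 - 0.02*12.3956 = 0.5268
  y_2 = -2.9498 - 0.02*-17.6991 = -2.5959
Step 3: grad_x = 2*8*0.5268 = 8.429, grad_y = 2*3*-2.5959 = -15.5752
  x_3 = 0.5268 - 0.02*8.429 = 0.3582
  y_3 = -2.5959 - 0.02*-15.5752 = -2.2844
Step 4: grad_x = 2*8*0.3582 = 5.7317, grad_y = 2*3*-2.2844 = -13.7062
  x_4 = 0.3582 - 0.02*5.7317 = 0.2436
  y_4 = -2.2844 - 0.02*-13.7062 = -2.0102
Step 5: grad_x = 2*8*0.2436 = 3.8976, grad_y = 2*3*-2.0102 = -12.0614
  x_5 = 0.2436 - 0.02*3.8976 = 0.1656
  y_5 = -2.0102 - 0.02*-12.0614 = -1.769
f(0.1656, -1.769) = 8*0.1656^2 + 3*(-1.769)^2 = 9.6077


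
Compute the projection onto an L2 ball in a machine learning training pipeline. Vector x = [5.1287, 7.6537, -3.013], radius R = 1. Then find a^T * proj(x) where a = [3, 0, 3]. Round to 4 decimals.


Step 1: Compute ||x|| (intermediates to 6 decimals).
||x|| = sqrt(5.1287^2 + 7.6537^2 + (-3.013)^2) = 9.693341
Step 2: Project.
Since ||x|| > R, scale = R/||x|| = 1/9.693341 = 0.103164, proj(x) = scale * x
proj(x) = [0.529097, 0.789586, -0.310833]
Step 3: Dot product.
a^T * proj(x) = 3*0.529097 + 0*0.789586 + 3*(-0.310833) = 0.6548


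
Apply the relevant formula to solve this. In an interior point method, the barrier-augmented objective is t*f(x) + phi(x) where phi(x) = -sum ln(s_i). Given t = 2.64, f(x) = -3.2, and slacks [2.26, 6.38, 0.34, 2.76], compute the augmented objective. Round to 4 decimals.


Step 1: Compute log-barrier.
ln values: [0.8154, 1.8532, -1.0788, 1.0152]
phi = -(0.8154 + 1.8532 - 1.0788 + 1.0152) = -2.605
Step 2: Compute augmented objective.
t*f(x) = 2.64*-3.2 = -8.448
Total = -8.448 - 2.605 = -11.053


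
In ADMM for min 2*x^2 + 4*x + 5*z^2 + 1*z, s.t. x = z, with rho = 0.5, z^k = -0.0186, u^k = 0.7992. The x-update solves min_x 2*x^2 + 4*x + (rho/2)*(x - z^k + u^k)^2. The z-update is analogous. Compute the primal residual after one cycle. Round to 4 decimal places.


ADMM iteration with rho = 0.5, z^k = -0.0186, u^k = 0.7992
Step 1: x-update.
Minimize 2*x^2 + 4*x + (0.5/2)*(x + 0.0186 + 0.7992)^2
FOC: (2*2 + 0.5)*x = -4 + 0.5*(-0.0186 - 0.7992)
x^{k+1} = -0.9798
Step 2: z-update.
Minimize 5*z^2 + 1*z + (0.5/2)*(-0.9798 - z + 0.7992)^2
FOC: (2*5 + 0.5)*z = -1 + 0.5*(-0.9798 + 0.7992)
z^{k+1} = -0.1038
Step 3: u-update.
u^{k+1} = 0.7992 - 0.9798 + 0.1038 = -0.0767
Step 4: Primal residual = |-0.9798 + 0.1038| = 0.8759


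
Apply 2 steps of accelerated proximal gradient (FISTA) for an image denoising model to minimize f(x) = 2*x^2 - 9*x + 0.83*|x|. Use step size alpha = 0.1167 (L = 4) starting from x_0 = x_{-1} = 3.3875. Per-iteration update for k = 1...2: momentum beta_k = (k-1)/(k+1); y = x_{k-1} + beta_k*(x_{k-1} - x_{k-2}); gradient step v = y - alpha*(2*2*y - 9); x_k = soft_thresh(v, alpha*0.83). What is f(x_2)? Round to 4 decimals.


FISTA on f(x) = 2*x^2 - 9*x + 0.83*|x|
L = 4, alpha = 0.1167
Iteration 1: beta = 0.0, y = 3.3875 + 0.0*(3.3875 - 3.3875) = 3.3875
  grad(y) = 4.55, v = y - alpha*grad = 2.8565
  prox(v) = soft_thresh(2.8565, 0.0969) = 2.7597
Iteration 2: beta = 0.3333, y = 2.7597 + 0.3333*(2.7597 - 3.3875) = 2.5504
  grad(y) = 1.2015, v = y - alpha*grad = 2.4102
  prox(v) = soft_thresh(2.4102, 0.0969) = 2.3133
f(x_2) = 2*2.3133^2 - 9*2.3133 + 0.83*|2.3133| = -8.197


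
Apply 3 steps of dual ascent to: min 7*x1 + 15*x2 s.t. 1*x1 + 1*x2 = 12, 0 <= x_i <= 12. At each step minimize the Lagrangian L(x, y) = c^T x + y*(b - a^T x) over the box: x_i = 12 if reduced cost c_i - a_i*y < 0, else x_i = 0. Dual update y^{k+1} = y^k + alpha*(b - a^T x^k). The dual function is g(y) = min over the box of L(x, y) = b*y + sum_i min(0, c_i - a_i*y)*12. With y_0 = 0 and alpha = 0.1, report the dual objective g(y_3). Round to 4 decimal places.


Dual ascent for LP: min 7*x1 + 15*x2, 1*x1 + 1*x2 = 12, 0 <= x_i <= 12
Step 1: y^k = 0.0, reduced costs: (7.0, 15.0)
  x^k = (0.0, 0.0), subgradient = b - a^T x = 12.0
  y^{k+1} = 0.0 + 0.1*12.0 = 1.2
Step 2: y^k = 1.2, reduced costs: (5.8, 13.8)
  x^k = (0.0, 0.0), subgradient = b - a^T x = 12.0
  y^{k+1} = 1.2 + 0.1*12.0 = 2.4
Step 3: y^k = 2.4, reduced costs: (4.6, 12.6)
  x^k = (0.0, 0.0), subgradient = b - a^T x = 12.0
  y^{k+1} = 2.4 + 0.1*12.0 = 3.6
Dual objective at y_3 = 3.6: reduced costs (3.4, 11.4), box minimizer x = (0.0, 0.0)
g(y_3) = b*y + (c1 - a1*y)*x1 + (c2 - a2*y)*x2 = 12*3.6 + 3.4*0.0 + 11.4*0.0 = 43.2 + 0.0 + 0.0 = 43.2


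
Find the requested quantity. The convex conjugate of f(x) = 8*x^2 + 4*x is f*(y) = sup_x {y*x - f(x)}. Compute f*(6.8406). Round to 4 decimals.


f*(y) = sup_x {y*x - a*x^2 - b*x} = sup_x {(y-b)*x - a*x^2}
FOC: (y - b) - 2a*x = 0 => x* = (y - b)/(2a)
x* = (6.8406 - 4)/(2*8) = 0.1775
f*(6.8406) = (y-b)^2/(4a) = (6.8406 - 4)^2/(4*8)
= 8.069/32 = 0.2522


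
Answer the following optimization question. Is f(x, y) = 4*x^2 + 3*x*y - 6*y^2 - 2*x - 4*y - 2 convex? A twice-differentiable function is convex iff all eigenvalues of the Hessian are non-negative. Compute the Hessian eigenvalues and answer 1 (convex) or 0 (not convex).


The Hessian of f(x,y) = 4*x^2 + 3*x*y - 6*y^2 - 2*x - 4*y - 2 is:
H = [[8, 3], [3, -12]]
Trace = 8 - 12 = -4
Determinant = 8*-12 - (3)^2 = -105
Discriminant = (-4)^2 - 4*-105 = 436.0
Eigenvalues: lambda_1 = -12.4403, lambda_2 = 8.4403
The function is not convex.

0


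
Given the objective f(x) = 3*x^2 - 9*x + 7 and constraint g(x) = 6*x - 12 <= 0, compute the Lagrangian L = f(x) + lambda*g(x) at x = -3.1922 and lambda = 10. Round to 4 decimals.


Step 1: Evaluate f(x).
f(-3.1922) = 3*(-3.1922)^2 - 9*(-3.1922) + 7 = 66.3002
Step 2: Evaluate g(x).
g(-3.1922) = 6*-3.1922 - 12 = -31.1532
Step 3: Compute Lagrangian.
L = 66.3002 + 10*-31.1532 = -245.2318


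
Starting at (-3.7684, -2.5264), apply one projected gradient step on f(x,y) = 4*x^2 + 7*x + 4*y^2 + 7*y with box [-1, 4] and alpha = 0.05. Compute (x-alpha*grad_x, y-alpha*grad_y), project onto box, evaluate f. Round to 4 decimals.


Step 1: Compute gradient at (-3.7684, -2.5264).
grad_x = 2*4*-3.7684 + 7 = -23.1472
grad_y = 2*4*-2.5264 + 7 = -13.2112
Step 2: Gradient step.
x_raw = -3.7684 - 0.05*-23.1472 = -2.611
y_raw = -2.5264 - 0.05*-13.2112 = -1.8658
Step 3: Project onto [-1, 4].
x_proj = clip(-2.611) = -1.0
y_proj = clip(-1.8658) = -1.0
Step 4: Evaluate f.
f(-1.0, -1.0) = -6.0


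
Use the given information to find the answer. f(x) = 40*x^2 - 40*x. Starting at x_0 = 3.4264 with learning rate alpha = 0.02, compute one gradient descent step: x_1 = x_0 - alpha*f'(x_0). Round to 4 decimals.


We compute the gradient at x_0 and apply the update.
f'(x) = 80*x - 40
f'(3.4264) = 80*3.4264 - 40 = 234.112
x_1 = 3.4264 - 0.02*234.112 = -1.2558


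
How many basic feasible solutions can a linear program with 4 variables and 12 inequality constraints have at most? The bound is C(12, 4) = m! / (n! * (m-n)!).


Each vertex corresponds to some choice of n active constraints out of m, so the number of vertices is at most C(m, n) = m! / (n!(m-n)!).
m = 12, n = 4
Numerator: 12 * 11 * 10 * 9
Denominator: 4! = 24
C(12, 4) = 495


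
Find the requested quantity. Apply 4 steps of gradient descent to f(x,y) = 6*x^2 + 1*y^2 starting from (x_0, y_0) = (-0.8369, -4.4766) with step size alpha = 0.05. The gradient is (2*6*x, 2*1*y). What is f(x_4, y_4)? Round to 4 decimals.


Gradient descent on f(x,y) = 6*x^2 + 1*y^2.
Starting point: (-0.8369, -4.4766), alpha = 0.05
Step 1: grad_x = 2*6*-0.8369 = -10.0428, grad_y = 2*1*-4.4766 = -8.9532
  x_1 = -0.8369 - 0.05*-10.0428 = -0.3348
  y_1 = -4.4766 - 0.05*-8.9532 = -4.0289
Step 2: grad_x = 2*6*-0.3348 = -4.0171, grad_y = 2*1*-4.0289 = -8.0579
  x_2 = -0.3348 - 0.05*-4.0171 = -0.1339
  y_2 = -4.0289 - 0.05*-8.0579 = -3.626
Step 3: grad_x = 2*6*-0.1339 = -1.6068, grad_y = 2*1*-3.626 = -7.2521
  x_3 = -0.1339 - 0.05*-1.6068 = -0.0536
  y_3 = -3.626 - 0.05*-7.2521 = -3.2634
Step 4: grad_x = 2*6*-0.0536 = -0.6427, grad_y = 2*1*-3.2634 = -6.5269
  x_4 = -0.0536 - 0.05*-0.6427 = -0.0214
  y_4 = -3.2634 - 0.05*-6.5269 = -2.9371
f(-0.0214, -2.9371) = 6*(-0.0214)^2 + 1*(-2.9371)^2 = 8.6293


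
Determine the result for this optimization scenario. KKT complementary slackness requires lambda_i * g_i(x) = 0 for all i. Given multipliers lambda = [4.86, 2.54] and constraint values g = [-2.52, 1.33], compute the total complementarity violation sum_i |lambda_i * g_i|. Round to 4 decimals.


KKT complementary slackness check:
lambda_1 * g_1 = 4.86 * -2.52 = -12.2472
lambda_2 * g_2 = 2.54 * 1.33 = 3.3782
Total violation = 12.2472 + 3.3782 = 15.6254


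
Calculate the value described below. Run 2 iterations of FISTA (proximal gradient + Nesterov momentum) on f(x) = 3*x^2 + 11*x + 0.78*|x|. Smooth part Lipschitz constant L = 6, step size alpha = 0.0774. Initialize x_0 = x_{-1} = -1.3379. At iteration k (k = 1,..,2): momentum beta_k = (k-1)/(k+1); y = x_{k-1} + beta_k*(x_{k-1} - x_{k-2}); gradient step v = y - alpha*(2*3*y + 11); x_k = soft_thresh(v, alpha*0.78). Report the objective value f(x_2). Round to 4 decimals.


FISTA on f(x) = 3*x^2 + 11*x + 0.78*|x|
L = 6, alpha = 0.0774
Iteration 1: beta = 0.0, y = -1.3379 + 0.0*(-1.3379 + 1.3379) = -1.3379
  grad(y) = 2.9726, v = y - alpha*grad = -1.568
  prox(v) = soft_thresh(-1.568, 0.0604) = -1.5076
Iteration 2: beta = 0.3333, y = -1.5076 + 0.3333*(-1.5076 + 1.3379) = -1.5642
  grad(y) = 1.6149, v = y - alpha*grad = -1.6892
  prox(v) = soft_thresh(-1.6892, 0.0604) = -1.6288
f(x_2) = 3*(-1.6288)^2 + 11*(-1.6288) + 0.78*|-1.6288| = -8.6874


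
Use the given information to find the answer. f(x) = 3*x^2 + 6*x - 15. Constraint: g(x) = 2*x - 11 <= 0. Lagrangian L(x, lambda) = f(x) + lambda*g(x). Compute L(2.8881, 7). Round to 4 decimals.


Step 1: Evaluate f(x).
f(2.8881) = 3*2.8881^2 + 6*2.8881 - 15 = 27.352
Step 2: Evaluate g(x).
g(2.8881) = 2*2.8881 - 11 = -5.2238
Step 3: Compute Lagrangian.
L = 27.352 + 7*-5.2238 = -9.2146


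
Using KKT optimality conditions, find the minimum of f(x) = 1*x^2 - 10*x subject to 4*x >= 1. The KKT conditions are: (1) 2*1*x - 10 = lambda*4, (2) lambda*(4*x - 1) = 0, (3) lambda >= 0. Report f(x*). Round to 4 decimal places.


Step 1: Try lambda = 0 (constraint inactive).
Stationarity: 2*1*x - 10 = 0
x* = 10/(2*1) = 5.0
Check constraint: 4*5.0 = 20.0 >= 1 -- satisfied.
Step 2: Compute optimal value.
f(x*) = 1*5.0^2 - 10*5.0 = -25.0


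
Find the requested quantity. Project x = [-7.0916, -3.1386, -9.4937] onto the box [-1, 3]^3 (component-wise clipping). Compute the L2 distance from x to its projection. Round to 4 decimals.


Project each component onto [-1, 3].
clip(-7.0916) = -1.0, clip(-3.1386) = -1.0, clip(-9.4937) = -1.0
Projection = [-1.0, -1.0, -1.0]
Squared diffs: [37.1076, 4.5736, 72.1429]
Distance = sqrt(113.8241) = 10.6688


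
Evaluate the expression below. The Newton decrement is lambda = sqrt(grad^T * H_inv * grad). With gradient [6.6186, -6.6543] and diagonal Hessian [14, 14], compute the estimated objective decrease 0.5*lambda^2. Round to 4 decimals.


Step 1: H is diagonal, so H^(-1) * g = [0.4728, -0.4753].
Step 2: g^T H^(-1) g = sum_i g_i^2 / H_ii
  = (6.6186)^2/14 + (-6.6543)^2/14
  = 3.129 + 3.1628 = 6.2918
Step 3: Objective decrease = 0.5 * g^T H^(-1) g = 3.1459


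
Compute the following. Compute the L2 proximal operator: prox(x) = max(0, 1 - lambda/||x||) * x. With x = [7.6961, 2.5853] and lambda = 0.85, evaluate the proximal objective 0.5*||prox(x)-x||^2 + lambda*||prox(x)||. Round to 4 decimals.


Step 1: Compute ||x||.
||x|| = 8.1187
Step 2: Compute scaling factor.
scale = max(0, 1 - 0.85/8.1187) = 0.8953
Step 3: prox(x) = [6.8903, 2.3146]
||prox(x)|| = 7.2687
Step 4: Proximal objective.
0.5*||prox-x||^2 = 0.3613
lambda*||prox|| = 6.1784
Total = 6.5397


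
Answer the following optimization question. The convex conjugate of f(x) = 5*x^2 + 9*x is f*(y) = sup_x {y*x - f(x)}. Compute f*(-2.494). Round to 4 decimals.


f*(y) = sup_x {y*x - a*x^2 - b*x} = sup_x {(y-b)*x - a*x^2}
FOC: (y - b) - 2a*x = 0 => x* = (y - b)/(2a)
x* = (-2.494 - 9)/(2*5) = -1.1494
f*(-2.494) = (y-b)^2/(4a) = (-2.494 - 9)^2/(4*5)
= 132.112/20 = 6.6056


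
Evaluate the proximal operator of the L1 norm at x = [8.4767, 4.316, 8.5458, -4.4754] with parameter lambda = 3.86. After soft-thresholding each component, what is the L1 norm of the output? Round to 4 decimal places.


Soft-thresholding with lambda = 3.86:
prox(8.4767) = sign(8.4767)*max(|8.4767| - 3.86, 0) = 4.6167
prox(4.316) = sign(4.316)*max(|4.316| - 3.86, 0) = 0.456
prox(8.5458) = sign(8.5458)*max(|8.5458| - 3.86, 0) = 4.6858
prox(-4.4754) = sign(-4.4754)*max(|-4.4754| - 3.86, 0) = -0.6154
prox(x) = [4.6167, 0.456, 4.6858, -0.6154]
||prox(x)||_1 = 4.6167 + 0.456 + 4.6858 + 0.6154 = 10.3739


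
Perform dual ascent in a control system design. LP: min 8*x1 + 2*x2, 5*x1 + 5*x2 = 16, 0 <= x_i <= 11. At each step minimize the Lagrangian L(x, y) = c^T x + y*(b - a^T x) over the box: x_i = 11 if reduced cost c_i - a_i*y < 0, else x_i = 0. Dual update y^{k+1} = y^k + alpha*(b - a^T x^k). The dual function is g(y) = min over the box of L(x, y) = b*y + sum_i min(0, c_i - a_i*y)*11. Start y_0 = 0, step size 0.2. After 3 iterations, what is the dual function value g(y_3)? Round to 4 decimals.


Dual ascent for LP: min 8*x1 + 2*x2, 5*x1 + 5*x2 = 16, 0 <= x_i <= 11
Step 1: y^k = 0.0, reduced costs: (8.0, 2.0)
  x^k = (0.0, 0.0), subgradient = b - a^T x = 16.0
  y^{k+1} = 0.0 + 0.2*16.0 = 3.2
Step 2: y^k = 3.2, reduced costs: (-8.0, -14.0)
  x^k = (11.0, 11.0), subgradient = b - a^T x = -94.0
  y^{k+1} = 3.2 + 0.2*-94.0 = -15.6
Step 3: y^k = -15.6, reduced costs: (86.0, 80.0)
  x^k = (0.0, 0.0), subgradient = b - a^T x = 16.0
  y^{k+1} = -15.6 + 0.2*16.0 = -12.4
Dual objective at y_3 = -12.4: reduced costs (70.0, 64.0), box minimizer x = (0.0, 0.0)
g(y_3) = b*y + (c1 - a1*y)*x1 + (c2 - a2*y)*x2 = 16*(-12.4) + 70.0*0.0 + 64.0*0.0 = -198.4 + 0.0 + 0.0 = -198.4


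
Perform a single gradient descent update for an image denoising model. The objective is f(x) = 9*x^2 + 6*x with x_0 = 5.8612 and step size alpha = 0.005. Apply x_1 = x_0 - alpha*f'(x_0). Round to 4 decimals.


We compute the gradient at x_0 and apply the update.
f'(x) = 18*x + 6
f'(5.8612) = 18*5.8612 + 6 = 111.5016
x_1 = 5.8612 - 0.005*111.5016 = 5.3037


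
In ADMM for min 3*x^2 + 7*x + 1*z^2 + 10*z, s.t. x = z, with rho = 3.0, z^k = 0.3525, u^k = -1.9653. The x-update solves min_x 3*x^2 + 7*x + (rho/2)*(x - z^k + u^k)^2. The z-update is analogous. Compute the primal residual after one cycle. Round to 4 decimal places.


ADMM iteration with rho = 3.0, z^k = 0.3525, u^k = -1.9653
Step 1: x-update.
Minimize 3*x^2 + 7*x + (3.0/2)*(x - 0.3525 - 1.9653)^2
FOC: (2*3 + 3.0)*x = -7 + 3.0*(0.3525 + 1.9653)
x^{k+1} = -0.0052
Step 2: z-update.
Minimize 1*z^2 + 10*z + (3.0/2)*(-0.0052 - z - 1.9653)^2
FOC: (2*1 + 3.0)*z = -10 + 3.0*(-0.0052 - 1.9653)
z^{k+1} = -3.1823
Step 3: u-update.
u^{k+1} = -1.9653 - 0.0052 + 3.1823 = 1.2118
Step 4: Primal residual = |-0.0052 + 3.1823| = 3.1771


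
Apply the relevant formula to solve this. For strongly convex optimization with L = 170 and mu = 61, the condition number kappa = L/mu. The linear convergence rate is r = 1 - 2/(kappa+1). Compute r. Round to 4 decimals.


Step 1: Compute the condition number.
kappa = L/mu = 170/61 = 2.7869
Step 2: Compute the convergence rate.
r = 1 - 2/(kappa + 1) = 1 - 2*mu/(L + mu) = (L - mu)/(L + mu) = 109/231 = 0.4719


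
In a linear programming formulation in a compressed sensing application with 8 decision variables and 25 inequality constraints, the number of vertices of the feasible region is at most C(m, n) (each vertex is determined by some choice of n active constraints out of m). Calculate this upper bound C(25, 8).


Each vertex corresponds to some choice of n active constraints out of m, so the number of vertices is at most C(m, n) = m! / (n!(m-n)!).
m = 25, n = 8
Numerator: 25 * 24 * 23 * 22 * 21 * 20 * 19 * 18
Denominator: 8! = 40320
C(25, 8) = 1081575


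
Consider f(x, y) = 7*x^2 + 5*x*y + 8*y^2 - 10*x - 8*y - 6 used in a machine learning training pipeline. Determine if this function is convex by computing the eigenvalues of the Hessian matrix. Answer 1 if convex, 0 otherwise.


The Hessian of f(x,y) = 7*x^2 + 5*x*y + 8*y^2 - 10*x - 8*y - 6 is:
H = [[14, 5], [5, 16]]
Trace = 14 + 16 = 30
Determinant = 14*16 - (5)^2 = 199
Discriminant = (30)^2 - 4*199 = 104.0
Eigenvalues: lambda_1 = 9.901, lambda_2 = 20.099
The function is convex.

1


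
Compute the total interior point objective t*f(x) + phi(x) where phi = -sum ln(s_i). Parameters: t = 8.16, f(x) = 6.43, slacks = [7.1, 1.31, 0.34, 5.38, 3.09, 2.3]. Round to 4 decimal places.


Step 1: Compute log-barrier.
ln values: [1.9601, 0.27, -1.0788, 1.6827, 1.1282, 0.8329]
phi = -(1.9601 + 0.27 - 1.0788 + 1.6827 + 1.1282 + 0.8329) = -4.7951
Step 2: Compute augmented objective.
t*f(x) = 8.16*6.43 = 52.4688
Total = 52.4688 - 4.7951 = 47.6737


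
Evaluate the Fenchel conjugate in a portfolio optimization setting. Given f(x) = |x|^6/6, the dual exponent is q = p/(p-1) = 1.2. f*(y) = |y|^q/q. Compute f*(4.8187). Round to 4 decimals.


The conjugate exponent q satisfies 1/p + 1/q = 1.
p = 6, so q = 6/(6 - 1) = 1.2
|y|^q = 4.8187^1.2 = 6.5996
f*(4.8187) = 6.5996 / 1.2 = 5.4996


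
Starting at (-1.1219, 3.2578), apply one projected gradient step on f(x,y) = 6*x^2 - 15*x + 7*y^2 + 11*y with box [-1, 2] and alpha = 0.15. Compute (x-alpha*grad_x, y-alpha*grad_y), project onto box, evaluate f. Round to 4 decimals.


Step 1: Compute gradient at (-1.1219, 3.2578).
grad_x = 2*6*-1.1219 - 15 = -28.4628
grad_y = 2*7*3.2578 + 11 = 56.6092
Step 2: Gradient step.
x_raw = -1.1219 - 0.15*-28.4628 = 3.1475
y_raw = 3.2578 - 0.15*56.6092 = -5.2336
Step 3: Project onto [-1, 2].
x_proj = clip(3.1475) = 2.0
y_proj = clip(-5.2336) = -1.0
Step 4: Evaluate f.
f(2.0, -1.0) = -10.0


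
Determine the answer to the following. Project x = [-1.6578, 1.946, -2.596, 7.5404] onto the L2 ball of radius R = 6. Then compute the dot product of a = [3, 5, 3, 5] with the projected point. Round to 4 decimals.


Step 1: Compute ||x|| (intermediates to 6 decimals).
||x|| = sqrt((-1.6578)^2 + 1.946^2 + (-2.596)^2 + 7.5404^2) = 8.374489
Step 2: Project.
Since ||x|| > R, scale = R/||x|| = 6/8.374489 = 0.716462, proj(x) = scale * x
proj(x) = [-1.187751, 1.394235, -1.859935, 5.40241]
Step 3: Dot product.
a^T * proj(x) = 3*(-1.187751) + 5*1.394235 + 3*(-1.859935) + 5*5.40241 = 24.8402


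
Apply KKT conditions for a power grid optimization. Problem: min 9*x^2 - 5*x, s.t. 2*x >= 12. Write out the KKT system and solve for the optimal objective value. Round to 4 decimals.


Step 1: Try lambda = 0 (constraint inactive).
x_unc = 5/(2*9) = 0.2778
Check: 2*0.2778 = 0.5556 < 12 -- violated!
Step 2: Constraint must be active: 2*x = 12
x* = 12/2 = 6.0
lambda = (2*9*6.0 - 5)/2 = 51.5
Step 3: Compute optimal value.
f(x*) = 9*6.0^2 - 5*6.0 = 294.0


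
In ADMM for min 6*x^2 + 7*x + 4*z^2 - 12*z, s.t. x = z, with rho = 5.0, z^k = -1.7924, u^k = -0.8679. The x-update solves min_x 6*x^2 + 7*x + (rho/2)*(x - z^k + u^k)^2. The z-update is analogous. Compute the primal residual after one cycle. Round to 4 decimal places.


ADMM iteration with rho = 5.0, z^k = -1.7924, u^k = -0.8679
Step 1: x-update.
Minimize 6*x^2 + 7*x + (5.0/2)*(x + 1.7924 - 0.8679)^2
FOC: (2*6 + 5.0)*x = -7 + 5.0*(-1.7924 + 0.8679)
x^{k+1} = -0.6837
Step 2: z-update.
Minimize 4*z^2 - 12*z + (5.0/2)*(-0.6837 - z - 0.8679)^2
FOC: (2*4 + 5.0)*z = 12 + 5.0*(-0.6837 - 0.8679)
z^{k+1} = 0.3263
Step 3: u-update.
u^{k+1} = -0.8679 - 0.6837 - 0.3263 = -1.8779
Step 4: Primal residual = |-0.6837 - 0.3263| = 1.01


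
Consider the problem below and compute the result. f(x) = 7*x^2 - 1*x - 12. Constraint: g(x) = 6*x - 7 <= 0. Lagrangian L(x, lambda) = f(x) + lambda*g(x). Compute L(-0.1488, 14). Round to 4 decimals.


Step 1: Evaluate f(x).
f(-0.1488) = 7*(-0.1488)^2 - 1*(-0.1488) - 12 = -11.6962
Step 2: Evaluate g(x).
g(-0.1488) = 6*-0.1488 - 7 = -7.8928
Step 3: Compute Lagrangian.
L = -11.6962 + 14*-7.8928 = -122.1954


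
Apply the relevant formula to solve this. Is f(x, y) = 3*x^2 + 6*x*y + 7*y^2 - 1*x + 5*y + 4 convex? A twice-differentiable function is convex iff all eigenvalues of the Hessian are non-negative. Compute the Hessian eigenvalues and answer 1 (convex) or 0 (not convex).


The Hessian of f(x,y) = 3*x^2 + 6*x*y + 7*y^2 - 1*x + 5*y + 4 is:
H = [[6, 6], [6, 14]]
Trace = 6 + 14 = 20
Determinant = 6*14 - (6)^2 = 48
Discriminant = (20)^2 - 4*48 = 208.0
Eigenvalues: lambda_1 = 2.7889, lambda_2 = 17.2111
The function is convex.

1


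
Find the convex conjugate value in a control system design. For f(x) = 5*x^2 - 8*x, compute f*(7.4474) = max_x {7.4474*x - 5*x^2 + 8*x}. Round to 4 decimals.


f*(y) = sup_x {y*x - a*x^2 - b*x} = sup_x {(y-b)*x - a*x^2}
FOC: (y - b) - 2a*x = 0 => x* = (y - b)/(2a)
x* = (7.4474 + 8)/(2*5) = 1.5447
f*(7.4474) = (y-b)^2/(4a) = (7.4474 + 8)^2/(4*5)
= 238.6222/20 = 11.9311


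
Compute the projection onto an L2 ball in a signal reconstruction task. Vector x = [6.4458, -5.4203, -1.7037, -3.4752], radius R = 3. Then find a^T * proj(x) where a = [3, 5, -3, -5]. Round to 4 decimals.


Step 1: Compute ||x|| (intermediates to 6 decimals).
||x|| = sqrt(6.4458^2 + (-5.4203)^2 + (-1.7037)^2 + (-3.4752)^2) = 9.268635
Step 2: Project.
Since ||x|| > R, scale = R/||x|| = 3/9.268635 = 0.323672, proj(x) = scale * x
proj(x) = [2.086325, -1.754399, -0.55144, -1.124825]
Step 3: Dot product.
a^T * proj(x) = 3*2.086325 + 5*(-1.754399) - 3*(-0.55144) - 5*(-1.124825) = 4.7654
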